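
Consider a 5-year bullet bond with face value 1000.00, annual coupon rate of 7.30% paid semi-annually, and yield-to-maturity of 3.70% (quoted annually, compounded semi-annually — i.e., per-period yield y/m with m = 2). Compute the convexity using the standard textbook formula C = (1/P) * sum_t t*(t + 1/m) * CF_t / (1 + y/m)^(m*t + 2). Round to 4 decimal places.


Coupon per period c = face * coupon_rate / m = 36.500000
Periods per year m = 2; per-period yield y/m = 0.018500
Number of cashflows N = 10
Cashflows (t years, CF_t, discount factor 1/(1+y/m)^(m*t), PV):
  t = 0.5000: CF_t = 36.500000, DF = 0.981836, PV = 35.837015
  t = 1.0000: CF_t = 36.500000, DF = 0.964002, PV = 35.186073
  t = 1.5000: CF_t = 36.500000, DF = 0.946492, PV = 34.546954
  t = 2.0000: CF_t = 36.500000, DF = 0.929300, PV = 33.919444
  t = 2.5000: CF_t = 36.500000, DF = 0.912420, PV = 33.303333
  t = 3.0000: CF_t = 36.500000, DF = 0.895847, PV = 32.698412
  t = 3.5000: CF_t = 36.500000, DF = 0.879575, PV = 32.104479
  t = 4.0000: CF_t = 36.500000, DF = 0.863598, PV = 31.521335
  t = 4.5000: CF_t = 36.500000, DF = 0.847912, PV = 30.948782
  t = 5.0000: CF_t = 1036.500000, DF = 0.832510, PV = 862.897028
Price P = sum_t PV_t = 1162.962856
Convexity numerator sum_t t*(t + 1/m) * CF_t / (1+y/m)^(m*t + 2):
  t = 0.5000: term = 17.273477
  t = 1.0000: term = 50.879167
  t = 1.5000: term = 99.909999
  t = 2.0000: term = 163.492061
  t = 2.5000: term = 240.783595
  t = 3.0000: term = 330.974014
  t = 3.5000: term = 433.282951
  t = 4.0000: term = 546.959332
  t = 4.5000: term = 671.280476
  t = 5.0000: term = 22875.447581
Convexity = (1/P) * sum = 25430.282651 / 1162.962856 = 21.866806

Answer: Convexity = 21.8668


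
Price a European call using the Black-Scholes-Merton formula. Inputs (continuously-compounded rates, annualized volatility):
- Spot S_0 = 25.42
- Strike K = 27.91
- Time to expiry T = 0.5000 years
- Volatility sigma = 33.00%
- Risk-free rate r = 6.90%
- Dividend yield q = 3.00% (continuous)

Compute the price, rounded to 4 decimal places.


Answer: Price = 1.5738

Derivation:
d1 = (ln(S/K) + (r - q + 0.5*sigma^2) * T) / (sigma * sqrt(T)) = -0.20023456
d2 = d1 - sigma * sqrt(T) = -0.43357980
exp(-rT) = 0.96608834; exp(-qT) = 0.98511194
C = S_0 * exp(-qT) * N(d1) - K * exp(-rT) * N(d2)
N(d1) = 0.42064857; N(d2) = 0.33229680
C = 25.4200 * 0.98511194 * 0.42064857 - 27.9100 * 0.96608834 * 0.33229680 = 1.5738


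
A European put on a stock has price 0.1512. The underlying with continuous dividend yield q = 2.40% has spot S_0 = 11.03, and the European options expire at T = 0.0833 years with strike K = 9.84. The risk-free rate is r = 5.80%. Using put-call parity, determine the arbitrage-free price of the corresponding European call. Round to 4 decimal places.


Answer: Call price = 1.3666

Derivation:
Put-call parity: C - P = S_0 * exp(-qT) - K * exp(-rT).
S_0 * exp(-qT) = 11.0300 * 0.99800280 = 11.00797085
K * exp(-rT) = 9.8400 * 0.99518025 = 9.79257368
C = P + S*exp(-qT) - K*exp(-rT)
C = 0.1512 + 11.00797085 - 9.79257368 = 1.3666


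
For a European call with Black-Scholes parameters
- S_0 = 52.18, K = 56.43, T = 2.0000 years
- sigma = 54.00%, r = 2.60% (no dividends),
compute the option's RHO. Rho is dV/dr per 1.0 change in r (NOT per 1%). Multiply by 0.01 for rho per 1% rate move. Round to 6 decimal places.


Answer: Rho = 36.278361

Derivation:
d1 = 0.3473967791; d2 = -0.4162785446
phi(d1) = 0.3755811218; exp(-qT) = 1.0000000000; exp(-rT) = 0.9493288668
N(d2) = 0.3386030953
Rho = K*T*exp(-rT)*N(d2) = 56.4300 * 2.0000 * 0.9493288668 * 0.3386030953 = 36.278361


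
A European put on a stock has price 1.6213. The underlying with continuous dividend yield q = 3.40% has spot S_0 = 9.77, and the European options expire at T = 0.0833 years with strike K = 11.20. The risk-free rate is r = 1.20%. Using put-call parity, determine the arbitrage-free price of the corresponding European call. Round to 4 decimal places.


Answer: Call price = 0.1749

Derivation:
Put-call parity: C - P = S_0 * exp(-qT) - K * exp(-rT).
S_0 * exp(-qT) = 9.7700 * 0.99717181 = 9.74236855
K * exp(-rT) = 11.2000 * 0.99900090 = 11.18881007
C = P + S*exp(-qT) - K*exp(-rT)
C = 1.6213 + 9.74236855 - 11.18881007 = 0.1749


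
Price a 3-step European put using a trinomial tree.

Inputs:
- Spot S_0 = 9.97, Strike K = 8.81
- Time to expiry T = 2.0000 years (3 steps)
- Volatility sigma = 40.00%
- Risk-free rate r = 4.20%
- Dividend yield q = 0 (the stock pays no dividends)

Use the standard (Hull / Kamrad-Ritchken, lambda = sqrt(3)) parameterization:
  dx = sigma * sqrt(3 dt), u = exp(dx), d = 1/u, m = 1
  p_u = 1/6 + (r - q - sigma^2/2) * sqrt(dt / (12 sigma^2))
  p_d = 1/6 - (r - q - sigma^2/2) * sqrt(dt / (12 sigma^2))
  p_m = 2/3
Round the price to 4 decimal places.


Answer: Price = V(0,0) = 1.1853

Derivation:
dt = T/N = 0.666667; dx = sigma*sqrt(3*dt) = 0.565685
u = exp(dx) = 1.760654; d = 1/u = 0.567971
p_u = 0.144275, p_m = 0.666667, p_d = 0.189058
Discount per step: exp(-r*dt) = 0.972388
Stock lattice S(k, j) with j the centered position index:
  k=0: S(0,+0) = 9.9700
  k=1: S(1,-1) = 5.6627; S(1,+0) = 9.9700; S(1,+1) = 17.5537
  k=2: S(2,-2) = 3.2162; S(2,-1) = 5.6627; S(2,+0) = 9.9700; S(2,+1) = 17.5537; S(2,+2) = 30.9060
  k=3: S(3,-3) = 1.8267; S(3,-2) = 3.2162; S(3,-1) = 5.6627; S(3,+0) = 9.9700; S(3,+1) = 17.5537; S(3,+2) = 30.9060; S(3,+3) = 54.4148
Terminal payoffs V(N, j) = max(K - S_T, 0):
  V(3,-3) = 6.983276; V(3,-2) = 5.593770; V(3,-1) = 3.147332; V(3,+0) = 0.000000; V(3,+1) = 0.000000; V(3,+2) = 0.000000; V(3,+3) = 0.000000
Backward induction: V(k, j) = exp(-r*dt) * [p_u * V(k+1, j+1) + p_m * V(k+1, j) + p_d * V(k+1, j-1)]
  V(2,-2) = exp(-r*dt) * [p_u*3.147332 + p_m*5.593770 + p_d*6.983276] = 5.351547
  V(2,-1) = exp(-r*dt) * [p_u*0.000000 + p_m*3.147332 + p_d*5.593770] = 3.068635
  V(2,+0) = exp(-r*dt) * [p_u*0.000000 + p_m*0.000000 + p_d*3.147332] = 0.578600
  V(2,+1) = exp(-r*dt) * [p_u*0.000000 + p_m*0.000000 + p_d*0.000000] = 0.000000
  V(2,+2) = exp(-r*dt) * [p_u*0.000000 + p_m*0.000000 + p_d*0.000000] = 0.000000
  V(1,-1) = exp(-r*dt) * [p_u*0.578600 + p_m*3.068635 + p_d*5.351547] = 3.054261
  V(1,+0) = exp(-r*dt) * [p_u*0.000000 + p_m*0.578600 + p_d*3.068635] = 0.939215
  V(1,+1) = exp(-r*dt) * [p_u*0.000000 + p_m*0.000000 + p_d*0.578600] = 0.106369
  V(0,+0) = exp(-r*dt) * [p_u*0.106369 + p_m*0.939215 + p_d*3.054261] = 1.185267


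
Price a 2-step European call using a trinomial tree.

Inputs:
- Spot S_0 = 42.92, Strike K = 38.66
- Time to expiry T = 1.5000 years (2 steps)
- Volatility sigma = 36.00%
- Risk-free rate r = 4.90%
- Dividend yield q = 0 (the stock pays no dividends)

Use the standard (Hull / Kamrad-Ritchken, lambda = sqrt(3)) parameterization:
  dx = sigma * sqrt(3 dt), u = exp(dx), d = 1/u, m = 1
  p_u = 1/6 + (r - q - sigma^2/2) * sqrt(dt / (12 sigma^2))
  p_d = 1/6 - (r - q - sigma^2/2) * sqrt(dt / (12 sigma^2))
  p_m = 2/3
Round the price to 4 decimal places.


dt = T/N = 0.750000; dx = sigma*sqrt(3*dt) = 0.540000
u = exp(dx) = 1.716007; d = 1/u = 0.582748
p_u = 0.155694, p_m = 0.666667, p_d = 0.177639
Discount per step: exp(-r*dt) = 0.963917
Stock lattice S(k, j) with j the centered position index:
  k=0: S(0,+0) = 42.9200
  k=1: S(1,-1) = 25.0116; S(1,+0) = 42.9200; S(1,+1) = 73.6510
  k=2: S(2,-2) = 14.5754; S(2,-1) = 25.0116; S(2,+0) = 42.9200; S(2,+1) = 73.6510; S(2,+2) = 126.3856
Terminal payoffs V(N, j) = max(S_T - K, 0):
  V(2,-2) = 0.000000; V(2,-1) = 0.000000; V(2,+0) = 4.260000; V(2,+1) = 34.991015; V(2,+2) = 87.725646
Backward induction: V(k, j) = exp(-r*dt) * [p_u * V(k+1, j+1) + p_m * V(k+1, j) + p_d * V(k+1, j-1)]
  V(1,-1) = exp(-r*dt) * [p_u*4.260000 + p_m*0.000000 + p_d*0.000000] = 0.639326
  V(1,+0) = exp(-r*dt) * [p_u*34.991015 + p_m*4.260000 + p_d*0.000000] = 7.988855
  V(1,+1) = exp(-r*dt) * [p_u*87.725646 + p_m*34.991015 + p_d*4.260000] = 36.380622
  V(0,+0) = exp(-r*dt) * [p_u*36.380622 + p_m*7.988855 + p_d*0.639326] = 10.703078

Answer: Price = V(0,0) = 10.7031


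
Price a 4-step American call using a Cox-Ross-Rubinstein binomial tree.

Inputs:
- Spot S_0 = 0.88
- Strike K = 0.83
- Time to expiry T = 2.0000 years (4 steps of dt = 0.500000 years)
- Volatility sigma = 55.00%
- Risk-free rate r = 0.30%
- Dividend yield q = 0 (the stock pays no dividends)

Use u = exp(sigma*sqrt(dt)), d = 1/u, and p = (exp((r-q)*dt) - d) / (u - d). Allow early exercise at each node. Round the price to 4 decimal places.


dt = T/N = 0.500000
u = exp(sigma*sqrt(dt)) = 1.475370; d = 1/u = 0.677796
p = (exp((r-q)*dt) - d) / (u - d) = 0.405862
Discount per step: exp(-r*dt) = 0.998501
Stock lattice S(k, i) with i counting down-moves:
  k=0: S(0,0) = 0.8800
  k=1: S(1,0) = 1.2983; S(1,1) = 0.5965
  k=2: S(2,0) = 1.9155; S(2,1) = 0.8800; S(2,2) = 0.4043
  k=3: S(3,0) = 2.8261; S(3,1) = 1.2983; S(3,2) = 0.5965; S(3,3) = 0.2740
  k=4: S(4,0) = 4.1695; S(4,1) = 1.9155; S(4,2) = 0.8800; S(4,3) = 0.4043; S(4,4) = 0.1857
Terminal payoffs V(N, i) = max(S_T - K, 0):
  V(4,0) = 3.339523; V(4,1) = 1.085510; V(4,2) = 0.050000; V(4,3) = 0.000000; V(4,4) = 0.000000
Backward induction: V(k, i) = exp(-r*dt) * [p * V(k+1, i) + (1-p) * V(k+1, i+1)]; then take max(V_cont, immediate exercise) for American.
  V(3,0) = exp(-r*dt) * [p*3.339523 + (1-p)*1.085510] = 1.997330; exercise = 1.996086; V(3,0) = max -> 1.997330
  V(3,1) = exp(-r*dt) * [p*1.085510 + (1-p)*0.050000] = 0.469570; exercise = 0.468326; V(3,1) = max -> 0.469570
  V(3,2) = exp(-r*dt) * [p*0.050000 + (1-p)*0.000000] = 0.020263; exercise = 0.000000; V(3,2) = max -> 0.020263
  V(3,3) = exp(-r*dt) * [p*0.000000 + (1-p)*0.000000] = 0.000000; exercise = 0.000000; V(3,3) = max -> 0.000000
  V(2,0) = exp(-r*dt) * [p*1.997330 + (1-p)*0.469570] = 1.087997; exercise = 1.085510; V(2,0) = max -> 1.087997
  V(2,1) = exp(-r*dt) * [p*0.469570 + (1-p)*0.020263] = 0.202316; exercise = 0.050000; V(2,1) = max -> 0.202316
  V(2,2) = exp(-r*dt) * [p*0.020263 + (1-p)*0.000000] = 0.008212; exercise = 0.000000; V(2,2) = max -> 0.008212
  V(1,0) = exp(-r*dt) * [p*1.087997 + (1-p)*0.202316] = 0.560938; exercise = 0.468326; V(1,0) = max -> 0.560938
  V(1,1) = exp(-r*dt) * [p*0.202316 + (1-p)*0.008212] = 0.086861; exercise = 0.000000; V(1,1) = max -> 0.086861
  V(0,0) = exp(-r*dt) * [p*0.560938 + (1-p)*0.086861] = 0.278852; exercise = 0.050000; V(0,0) = max -> 0.278852

Answer: Price = V(0,0) = 0.2789


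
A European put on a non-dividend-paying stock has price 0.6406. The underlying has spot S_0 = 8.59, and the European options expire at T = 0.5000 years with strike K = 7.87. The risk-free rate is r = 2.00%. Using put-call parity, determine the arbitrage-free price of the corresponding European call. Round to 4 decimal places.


Put-call parity: C - P = S_0 * exp(-qT) - K * exp(-rT).
S_0 * exp(-qT) = 8.5900 * 1.00000000 = 8.59000000
K * exp(-rT) = 7.8700 * 0.99004983 = 7.79169219
C = P + S*exp(-qT) - K*exp(-rT)
C = 0.6406 + 8.59000000 - 7.79169219 = 1.4389

Answer: Call price = 1.4389


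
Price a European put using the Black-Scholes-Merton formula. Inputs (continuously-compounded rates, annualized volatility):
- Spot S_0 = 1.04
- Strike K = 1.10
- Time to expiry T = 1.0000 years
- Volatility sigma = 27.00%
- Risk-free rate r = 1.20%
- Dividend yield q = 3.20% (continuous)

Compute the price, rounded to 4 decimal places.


Answer: Price = 0.1567

Derivation:
d1 = (ln(S/K) + (r - q + 0.5*sigma^2) * T) / (sigma * sqrt(T)) = -0.14681284
d2 = d1 - sigma * sqrt(T) = -0.41681284
exp(-rT) = 0.98807171; exp(-qT) = 0.96850658
P = K * exp(-rT) * N(-d2) - S_0 * exp(-qT) * N(-d1)
N(-d1) = 0.55836012; N(-d2) = 0.66159234
P = 1.1000 * 0.98807171 * 0.66159234 - 1.0400 * 0.96850658 * 0.55836012 = 0.1567


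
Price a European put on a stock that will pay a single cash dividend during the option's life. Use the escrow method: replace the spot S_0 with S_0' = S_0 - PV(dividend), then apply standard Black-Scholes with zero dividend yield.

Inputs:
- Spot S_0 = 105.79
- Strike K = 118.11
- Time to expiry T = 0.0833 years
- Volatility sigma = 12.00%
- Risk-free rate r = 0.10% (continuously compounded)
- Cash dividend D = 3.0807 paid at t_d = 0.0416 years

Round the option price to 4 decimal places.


PV(D) = D * exp(-r * t_d) = 3.0807 * 0.99995840 = 3.08057185
S_0' = S_0 - PV(D) = 105.7900 - 3.08057185 = 102.70942815
d1 = (ln(S_0'/K) + (r + sigma^2/2)*T) / (sigma*sqrt(T)) = -4.01423652
d2 = d1 - sigma*sqrt(T) = -4.04887061
exp(-rT) = 0.99991670
N(-d1) = 0.99997018; N(-d2) = 0.99997427
P = K * exp(-rT) * N(-d2) - S_0' * N(-d1) = 118.1100 * 0.99991670 * 0.99997427 - 102.70942815 * 0.99997018 = 15.3908

Answer: Price = 15.3908


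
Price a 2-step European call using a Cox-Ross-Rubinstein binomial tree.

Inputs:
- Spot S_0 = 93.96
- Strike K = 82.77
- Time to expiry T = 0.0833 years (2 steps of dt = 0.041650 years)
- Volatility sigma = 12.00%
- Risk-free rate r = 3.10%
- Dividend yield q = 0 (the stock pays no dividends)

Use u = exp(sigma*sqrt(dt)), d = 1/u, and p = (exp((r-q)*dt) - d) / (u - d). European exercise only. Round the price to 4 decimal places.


Answer: Price = V(0,0) = 11.4035

Derivation:
dt = T/N = 0.041650
u = exp(sigma*sqrt(dt)) = 1.024792; d = 1/u = 0.975807
p = (exp((r-q)*dt) - d) / (u - d) = 0.520253
Discount per step: exp(-r*dt) = 0.998710
Stock lattice S(k, i) with i counting down-moves:
  k=0: S(0,0) = 93.9600
  k=1: S(1,0) = 96.2895; S(1,1) = 91.6869
  k=2: S(2,0) = 98.6767; S(2,1) = 93.9600; S(2,2) = 89.4687
Terminal payoffs V(N, i) = max(S_T - K, 0):
  V(2,0) = 15.906730; V(2,1) = 11.190000; V(2,2) = 6.698729
Backward induction: V(k, i) = exp(-r*dt) * [p * V(k+1, i) + (1-p) * V(k+1, i+1)].
  V(1,0) = exp(-r*dt) * [p*15.906730 + (1-p)*11.190000] = 13.626288
  V(1,1) = exp(-r*dt) * [p*11.190000 + (1-p)*6.698729] = 9.023667
  V(0,0) = exp(-r*dt) * [p*13.626288 + (1-p)*9.023667] = 11.403461


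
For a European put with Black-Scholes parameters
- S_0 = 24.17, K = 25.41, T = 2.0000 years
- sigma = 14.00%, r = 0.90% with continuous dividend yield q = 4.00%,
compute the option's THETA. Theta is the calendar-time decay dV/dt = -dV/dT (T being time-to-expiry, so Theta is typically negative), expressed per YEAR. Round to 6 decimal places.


d1 = -0.4668450421; d2 = -0.6648349409
phi(d1) = 0.3577536421; exp(-qT) = 0.9231163464; exp(-rT) = 0.9821610324
Theta = -S*exp(-qT)*phi(d1)*sigma/(2*sqrt(T)) + r*K*exp(-rT)*N(-d2) - q*S*exp(-qT)*N(-d1)
N(-d1) = 0.6796946262; N(-d2) = 0.7469219642; sqrt(T) = 1.4142135624
Term 1 = -24.1700 * 0.9231163464 * 0.3577536421 * 0.1400 / (2 * 1.4142135624) = -0.3950937847
Term 2 = 0.0090 * 25.4100 * 0.9821610324 * 0.7469219642 = 0.1677664460
Term 3 = -0.0400 * 24.1700 * 0.9231163464 * 0.6796946262 = -0.6066063043
Theta = -0.3950937847 + (0.1677664460) + (-0.6066063043) = -0.833934

Answer: Theta = -0.833934


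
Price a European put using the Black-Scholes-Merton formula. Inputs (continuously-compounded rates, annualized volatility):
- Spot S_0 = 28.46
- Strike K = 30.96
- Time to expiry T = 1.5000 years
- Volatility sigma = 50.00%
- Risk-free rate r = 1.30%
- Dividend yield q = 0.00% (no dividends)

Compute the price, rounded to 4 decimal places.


Answer: Price = 8.0637

Derivation:
d1 = (ln(S/K) + (r - q + 0.5*sigma^2) * T) / (sigma * sqrt(T)) = 0.20053735
d2 = d1 - sigma * sqrt(T) = -0.41183509
exp(-rT) = 0.98068890; exp(-qT) = 1.00000000
P = K * exp(-rT) * N(-d2) - S_0 * exp(-qT) * N(-d1)
N(-d1) = 0.42053018; N(-d2) = 0.65976985
P = 30.9600 * 0.98068890 * 0.65976985 - 28.4600 * 1.00000000 * 0.42053018 = 8.0637


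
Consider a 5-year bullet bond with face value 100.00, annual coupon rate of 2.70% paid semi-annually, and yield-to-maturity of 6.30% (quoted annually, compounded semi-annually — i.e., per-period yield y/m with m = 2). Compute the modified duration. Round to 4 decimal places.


Answer: Modified duration = 4.5365

Derivation:
Coupon per period c = face * coupon_rate / m = 1.350000
Periods per year m = 2; per-period yield y/m = 0.031500
Number of cashflows N = 10
Cashflows (t years, CF_t, discount factor 1/(1+y/m)^(m*t), PV):
  t = 0.5000: CF_t = 1.350000, DF = 0.969462, PV = 1.308774
  t = 1.0000: CF_t = 1.350000, DF = 0.939856, PV = 1.268806
  t = 1.5000: CF_t = 1.350000, DF = 0.911155, PV = 1.230059
  t = 2.0000: CF_t = 1.350000, DF = 0.883330, PV = 1.192496
  t = 2.5000: CF_t = 1.350000, DF = 0.856355, PV = 1.156079
  t = 3.0000: CF_t = 1.350000, DF = 0.830204, PV = 1.120775
  t = 3.5000: CF_t = 1.350000, DF = 0.804851, PV = 1.086549
  t = 4.0000: CF_t = 1.350000, DF = 0.780272, PV = 1.053367
  t = 4.5000: CF_t = 1.350000, DF = 0.756444, PV = 1.021200
  t = 5.0000: CF_t = 101.350000, DF = 0.733344, PV = 74.324403
Price P = sum_t PV_t = 84.762508
First compute Macaulay numerator sum_t t * PV_t:
  t * PV_t at t = 0.5000: 0.654387
  t * PV_t at t = 1.0000: 1.268806
  t * PV_t at t = 1.5000: 1.845089
  t * PV_t at t = 2.0000: 2.384991
  t * PV_t at t = 2.5000: 2.890198
  t * PV_t at t = 3.0000: 3.362325
  t * PV_t at t = 3.5000: 3.802920
  t * PV_t at t = 4.0000: 4.213470
  t * PV_t at t = 4.5000: 4.595399
  t * PV_t at t = 5.0000: 371.622015
Macaulay duration D = 396.639600 / 84.762508 = 4.679423
Modified duration = D / (1 + y/m) = 4.679423 / (1 + 0.031500) = 4.536522


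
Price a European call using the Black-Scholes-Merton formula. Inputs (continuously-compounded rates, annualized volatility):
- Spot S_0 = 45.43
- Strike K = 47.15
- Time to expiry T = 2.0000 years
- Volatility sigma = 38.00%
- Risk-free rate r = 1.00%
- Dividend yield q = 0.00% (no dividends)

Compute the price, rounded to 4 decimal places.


d1 = (ln(S/K) + (r - q + 0.5*sigma^2) * T) / (sigma * sqrt(T)) = 0.23676665
d2 = d1 - sigma * sqrt(T) = -0.30063450
exp(-rT) = 0.98019867; exp(-qT) = 1.00000000
C = S_0 * exp(-qT) * N(d1) - K * exp(-rT) * N(d2)
N(d1) = 0.59358109; N(d2) = 0.38184661
C = 45.4300 * 1.00000000 * 0.59358109 - 47.1500 * 0.98019867 * 0.38184661 = 9.3188

Answer: Price = 9.3188


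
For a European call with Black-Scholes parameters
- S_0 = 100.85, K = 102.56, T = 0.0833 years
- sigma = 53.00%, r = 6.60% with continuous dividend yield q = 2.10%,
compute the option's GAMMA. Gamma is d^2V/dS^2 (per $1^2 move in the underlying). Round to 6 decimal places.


Answer: Gamma = 0.025814

Derivation:
d1 = -0.0089283428; d2 = -0.1618955616
phi(d1) = 0.3989263798; exp(-qT) = 0.9982522291; exp(-rT) = 0.9945172852
Gamma = exp(-qT) * phi(d1) / (S * sigma * sqrt(T)) = 0.9982522291 * 0.3989263798 / (100.8500 * 0.5300 * 0.2886173938) = 0.025814


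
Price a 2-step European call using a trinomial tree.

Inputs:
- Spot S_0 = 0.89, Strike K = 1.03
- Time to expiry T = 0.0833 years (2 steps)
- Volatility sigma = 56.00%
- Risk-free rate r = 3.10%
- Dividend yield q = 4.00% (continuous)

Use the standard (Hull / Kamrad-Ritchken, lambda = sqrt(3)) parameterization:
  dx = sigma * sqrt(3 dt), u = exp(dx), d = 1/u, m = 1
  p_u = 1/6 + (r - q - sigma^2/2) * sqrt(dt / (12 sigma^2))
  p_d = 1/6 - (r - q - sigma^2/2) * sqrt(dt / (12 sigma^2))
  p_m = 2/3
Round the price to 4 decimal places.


dt = T/N = 0.041650; dx = sigma*sqrt(3*dt) = 0.197950
u = exp(dx) = 1.218902; d = 1/u = 0.820411
p_u = 0.149224, p_m = 0.666667, p_d = 0.184109
Discount per step: exp(-r*dt) = 0.998710
Stock lattice S(k, j) with j the centered position index:
  k=0: S(0,+0) = 0.8900
  k=1: S(1,-1) = 0.7302; S(1,+0) = 0.8900; S(1,+1) = 1.0848
  k=2: S(2,-2) = 0.5990; S(2,-1) = 0.7302; S(2,+0) = 0.8900; S(2,+1) = 1.0848; S(2,+2) = 1.3223
Terminal payoffs V(N, j) = max(S_T - K, 0):
  V(2,-2) = 0.000000; V(2,-1) = 0.000000; V(2,+0) = 0.000000; V(2,+1) = 0.054823; V(2,+2) = 0.292292
Backward induction: V(k, j) = exp(-r*dt) * [p_u * V(k+1, j+1) + p_m * V(k+1, j) + p_d * V(k+1, j-1)]
  V(1,-1) = exp(-r*dt) * [p_u*0.000000 + p_m*0.000000 + p_d*0.000000] = 0.000000
  V(1,+0) = exp(-r*dt) * [p_u*0.054823 + p_m*0.000000 + p_d*0.000000] = 0.008170
  V(1,+1) = exp(-r*dt) * [p_u*0.292292 + p_m*0.054823 + p_d*0.000000] = 0.080062
  V(0,+0) = exp(-r*dt) * [p_u*0.080062 + p_m*0.008170 + p_d*0.000000] = 0.017372

Answer: Price = V(0,0) = 0.0174


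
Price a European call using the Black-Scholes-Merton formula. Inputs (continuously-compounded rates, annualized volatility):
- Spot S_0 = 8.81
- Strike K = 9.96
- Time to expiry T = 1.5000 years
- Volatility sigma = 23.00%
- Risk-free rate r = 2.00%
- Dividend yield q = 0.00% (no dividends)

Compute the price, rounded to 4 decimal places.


d1 = (ln(S/K) + (r - q + 0.5*sigma^2) * T) / (sigma * sqrt(T)) = -0.18820115
d2 = d1 - sigma * sqrt(T) = -0.46989247
exp(-rT) = 0.97044553; exp(-qT) = 1.00000000
C = S_0 * exp(-qT) * N(d1) - K * exp(-rT) * N(d2)
N(d1) = 0.42535948; N(d2) = 0.31921592
C = 8.8100 * 1.00000000 * 0.42535948 - 9.9600 * 0.97044553 * 0.31921592 = 0.6620

Answer: Price = 0.6620


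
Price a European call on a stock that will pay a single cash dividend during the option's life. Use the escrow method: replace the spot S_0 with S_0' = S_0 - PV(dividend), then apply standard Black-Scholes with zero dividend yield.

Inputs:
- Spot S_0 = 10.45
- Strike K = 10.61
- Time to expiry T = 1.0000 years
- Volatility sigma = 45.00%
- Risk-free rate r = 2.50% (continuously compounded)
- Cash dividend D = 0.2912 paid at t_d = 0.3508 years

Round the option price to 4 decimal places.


Answer: Price = 1.7337

Derivation:
PV(D) = D * exp(-r * t_d) = 0.2912 * 0.99126834 = 0.28865734
S_0' = S_0 - PV(D) = 10.4500 - 0.28865734 = 10.16134266
d1 = (ln(S_0'/K) + (r + sigma^2/2)*T) / (sigma*sqrt(T)) = 0.18454140
d2 = d1 - sigma*sqrt(T) = -0.26545860
exp(-rT) = 0.97530991
N(d1) = 0.57320563; N(d2) = 0.39532810
C = S_0' * N(d1) - K * exp(-rT) * N(d2) = 10.16134266 * 0.57320563 - 10.6100 * 0.97530991 * 0.39532810 = 1.7337


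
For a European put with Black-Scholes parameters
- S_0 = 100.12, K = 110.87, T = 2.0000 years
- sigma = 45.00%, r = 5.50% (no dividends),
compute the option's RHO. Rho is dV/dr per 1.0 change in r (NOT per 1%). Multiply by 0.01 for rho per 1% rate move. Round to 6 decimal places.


Answer: Rho = -123.167958

Derivation:
d1 = 0.3307863165; d2 = -0.3056097866
phi(d1) = 0.3777025391; exp(-qT) = 1.0000000000; exp(-rT) = 0.8958341353
N(-d2) = 0.6200491159
Rho = -K*T*exp(-rT)*N(-d2) = -110.8700 * 2.0000 * 0.8958341353 * 0.6200491159 = -123.167958


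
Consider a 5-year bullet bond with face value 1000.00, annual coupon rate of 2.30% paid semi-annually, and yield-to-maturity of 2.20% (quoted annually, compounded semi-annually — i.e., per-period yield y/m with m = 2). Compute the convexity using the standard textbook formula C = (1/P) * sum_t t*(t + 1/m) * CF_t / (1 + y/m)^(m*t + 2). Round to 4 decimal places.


Coupon per period c = face * coupon_rate / m = 11.500000
Periods per year m = 2; per-period yield y/m = 0.011000
Number of cashflows N = 10
Cashflows (t years, CF_t, discount factor 1/(1+y/m)^(m*t), PV):
  t = 0.5000: CF_t = 11.500000, DF = 0.989120, PV = 11.374876
  t = 1.0000: CF_t = 11.500000, DF = 0.978358, PV = 11.251114
  t = 1.5000: CF_t = 11.500000, DF = 0.967713, PV = 11.128698
  t = 2.0000: CF_t = 11.500000, DF = 0.957184, PV = 11.007615
  t = 2.5000: CF_t = 11.500000, DF = 0.946769, PV = 10.887848
  t = 3.0000: CF_t = 11.500000, DF = 0.936468, PV = 10.769385
  t = 3.5000: CF_t = 11.500000, DF = 0.926279, PV = 10.652211
  t = 4.0000: CF_t = 11.500000, DF = 0.916201, PV = 10.536311
  t = 4.5000: CF_t = 11.500000, DF = 0.906232, PV = 10.421673
  t = 5.0000: CF_t = 1011.500000, DF = 0.896372, PV = 906.680616
Price P = sum_t PV_t = 1004.710348
Convexity numerator sum_t t*(t + 1/m) * CF_t / (1+y/m)^(m*t + 2):
  t = 0.5000: term = 5.564349
  t = 1.0000: term = 16.511422
  t = 1.5000: term = 32.663545
  t = 2.0000: term = 53.846925
  t = 2.5000: term = 79.891581
  t = 3.0000: term = 110.631269
  t = 3.5000: term = 145.903421
  t = 4.0000: term = 185.549073
  t = 4.5000: term = 229.412801
  t = 5.0000: term = 24394.095171
Convexity = (1/P) * sum = 25254.069558 / 1004.710348 = 25.135672

Answer: Convexity = 25.1357


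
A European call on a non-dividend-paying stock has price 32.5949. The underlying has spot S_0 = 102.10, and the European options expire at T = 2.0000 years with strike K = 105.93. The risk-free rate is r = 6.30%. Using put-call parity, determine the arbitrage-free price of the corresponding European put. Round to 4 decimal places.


Answer: Put price = 23.8844

Derivation:
Put-call parity: C - P = S_0 * exp(-qT) - K * exp(-rT).
S_0 * exp(-qT) = 102.1000 * 1.00000000 = 102.10000000
K * exp(-rT) = 105.9300 * 0.88161485 = 93.38946072
P = C - S*exp(-qT) + K*exp(-rT)
P = 32.5949 - 102.10000000 + 93.38946072 = 23.8844


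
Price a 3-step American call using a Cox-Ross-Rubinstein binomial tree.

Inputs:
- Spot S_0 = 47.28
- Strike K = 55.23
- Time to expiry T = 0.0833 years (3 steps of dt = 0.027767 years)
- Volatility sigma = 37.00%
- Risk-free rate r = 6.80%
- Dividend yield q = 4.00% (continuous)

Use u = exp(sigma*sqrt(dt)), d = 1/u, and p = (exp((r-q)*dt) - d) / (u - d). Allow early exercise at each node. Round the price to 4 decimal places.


dt = T/N = 0.027767
u = exp(sigma*sqrt(dt)) = 1.063595; d = 1/u = 0.940208
p = (exp((r-q)*dt) - d) / (u - d) = 0.490895
Discount per step: exp(-r*dt) = 0.998114
Stock lattice S(k, i) with i counting down-moves:
  k=0: S(0,0) = 47.2800
  k=1: S(1,0) = 50.2868; S(1,1) = 44.4530
  k=2: S(2,0) = 53.4847; S(2,1) = 47.2800; S(2,2) = 41.7951
  k=3: S(3,0) = 56.8861; S(3,1) = 50.2868; S(3,2) = 44.4530; S(3,3) = 39.2961
Terminal payoffs V(N, i) = max(S_T - K, 0):
  V(3,0) = 1.656063; V(3,1) = 0.000000; V(3,2) = 0.000000; V(3,3) = 0.000000
Backward induction: V(k, i) = exp(-r*dt) * [p * V(k+1, i) + (1-p) * V(k+1, i+1)]; then take max(V_cont, immediate exercise) for American.
  V(2,0) = exp(-r*dt) * [p*1.656063 + (1-p)*0.000000] = 0.811419; exercise = 0.000000; V(2,0) = max -> 0.811419
  V(2,1) = exp(-r*dt) * [p*0.000000 + (1-p)*0.000000] = 0.000000; exercise = 0.000000; V(2,1) = max -> 0.000000
  V(2,2) = exp(-r*dt) * [p*0.000000 + (1-p)*0.000000] = 0.000000; exercise = 0.000000; V(2,2) = max -> 0.000000
  V(1,0) = exp(-r*dt) * [p*0.811419 + (1-p)*0.000000] = 0.397570; exercise = 0.000000; V(1,0) = max -> 0.397570
  V(1,1) = exp(-r*dt) * [p*0.000000 + (1-p)*0.000000] = 0.000000; exercise = 0.000000; V(1,1) = max -> 0.000000
  V(0,0) = exp(-r*dt) * [p*0.397570 + (1-p)*0.000000] = 0.194797; exercise = 0.000000; V(0,0) = max -> 0.194797

Answer: Price = V(0,0) = 0.1948


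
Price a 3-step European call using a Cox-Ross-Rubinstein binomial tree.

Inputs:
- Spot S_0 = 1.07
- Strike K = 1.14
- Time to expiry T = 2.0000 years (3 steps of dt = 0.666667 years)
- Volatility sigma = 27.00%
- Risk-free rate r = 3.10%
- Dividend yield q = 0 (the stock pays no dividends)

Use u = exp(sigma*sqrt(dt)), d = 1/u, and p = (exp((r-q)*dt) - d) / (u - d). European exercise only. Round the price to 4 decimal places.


dt = T/N = 0.666667
u = exp(sigma*sqrt(dt)) = 1.246643; d = 1/u = 0.802154
p = (exp((r-q)*dt) - d) / (u - d) = 0.492088
Discount per step: exp(-r*dt) = 0.979545
Stock lattice S(k, i) with i counting down-moves:
  k=0: S(0,0) = 1.0700
  k=1: S(1,0) = 1.3339; S(1,1) = 0.8583
  k=2: S(2,0) = 1.6629; S(2,1) = 1.0700; S(2,2) = 0.6885
  k=3: S(3,0) = 2.0730; S(3,1) = 1.3339; S(3,2) = 0.8583; S(3,3) = 0.5523
Terminal payoffs V(N, i) = max(S_T - K, 0):
  V(3,0) = 0.933050; V(3,1) = 0.193908; V(3,2) = 0.000000; V(3,3) = 0.000000
Backward induction: V(k, i) = exp(-r*dt) * [p * V(k+1, i) + (1-p) * V(k+1, i+1)].
  V(2,0) = exp(-r*dt) * [p*0.933050 + (1-p)*0.193908] = 0.546224
  V(2,1) = exp(-r*dt) * [p*0.193908 + (1-p)*0.000000] = 0.093468
  V(2,2) = exp(-r*dt) * [p*0.000000 + (1-p)*0.000000] = 0.000000
  V(1,0) = exp(-r*dt) * [p*0.546224 + (1-p)*0.093468] = 0.309795
  V(1,1) = exp(-r*dt) * [p*0.093468 + (1-p)*0.000000] = 0.045054
  V(0,0) = exp(-r*dt) * [p*0.309795 + (1-p)*0.045054] = 0.171743

Answer: Price = V(0,0) = 0.1717


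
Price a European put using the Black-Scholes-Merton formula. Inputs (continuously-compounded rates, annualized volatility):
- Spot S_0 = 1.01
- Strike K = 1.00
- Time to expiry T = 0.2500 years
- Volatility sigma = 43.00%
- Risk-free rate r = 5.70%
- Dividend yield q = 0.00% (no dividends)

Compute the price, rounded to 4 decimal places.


Answer: Price = 0.0739

Derivation:
d1 = (ln(S/K) + (r - q + 0.5*sigma^2) * T) / (sigma * sqrt(T)) = 0.22005968
d2 = d1 - sigma * sqrt(T) = 0.00505968
exp(-rT) = 0.98585105; exp(-qT) = 1.00000000
P = K * exp(-rT) * N(-d2) - S_0 * exp(-qT) * N(-d1)
N(-d1) = 0.41291234; N(-d2) = 0.49798149
P = 1.0000 * 0.98585105 * 0.49798149 - 1.0100 * 1.00000000 * 0.41291234 = 0.0739


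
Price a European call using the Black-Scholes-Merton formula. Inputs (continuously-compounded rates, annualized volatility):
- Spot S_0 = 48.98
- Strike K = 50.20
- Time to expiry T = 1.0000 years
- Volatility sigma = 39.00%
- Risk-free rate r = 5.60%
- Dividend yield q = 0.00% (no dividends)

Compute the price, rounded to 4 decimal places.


Answer: Price = 8.2364

Derivation:
d1 = (ln(S/K) + (r - q + 0.5*sigma^2) * T) / (sigma * sqrt(T)) = 0.27550519
d2 = d1 - sigma * sqrt(T) = -0.11449481
exp(-rT) = 0.94553914; exp(-qT) = 1.00000000
C = S_0 * exp(-qT) * N(d1) - K * exp(-rT) * N(d2)
N(d1) = 0.60853593; N(d2) = 0.45442278
C = 48.9800 * 1.00000000 * 0.60853593 - 50.2000 * 0.94553914 * 0.45442278 = 8.2364


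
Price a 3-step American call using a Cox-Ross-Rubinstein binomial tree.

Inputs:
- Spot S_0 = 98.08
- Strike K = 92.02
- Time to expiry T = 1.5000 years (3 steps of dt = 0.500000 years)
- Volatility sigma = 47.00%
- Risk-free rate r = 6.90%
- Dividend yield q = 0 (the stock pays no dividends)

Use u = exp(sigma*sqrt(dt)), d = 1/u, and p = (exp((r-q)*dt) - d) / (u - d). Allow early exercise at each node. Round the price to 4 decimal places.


Answer: Price = V(0,0) = 30.3687

Derivation:
dt = T/N = 0.500000
u = exp(sigma*sqrt(dt)) = 1.394227; d = 1/u = 0.717243
p = (exp((r-q)*dt) - d) / (u - d) = 0.469522
Discount per step: exp(-r*dt) = 0.966088
Stock lattice S(k, i) with i counting down-moves:
  k=0: S(0,0) = 98.0800
  k=1: S(1,0) = 136.7458; S(1,1) = 70.3472
  k=2: S(2,0) = 190.6547; S(2,1) = 98.0800; S(2,2) = 50.4561
  k=3: S(3,0) = 265.8159; S(3,1) = 136.7458; S(3,2) = 70.3472; S(3,3) = 36.1893
Terminal payoffs V(N, i) = max(S_T - K, 0):
  V(3,0) = 173.795919; V(3,1) = 44.725791; V(3,2) = 0.000000; V(3,3) = 0.000000
Backward induction: V(k, i) = exp(-r*dt) * [p * V(k+1, i) + (1-p) * V(k+1, i+1)]; then take max(V_cont, immediate exercise) for American.
  V(2,0) = exp(-r*dt) * [p*173.795919 + (1-p)*44.725791] = 101.755233; exercise = 98.634682; V(2,0) = max -> 101.755233
  V(2,1) = exp(-r*dt) * [p*44.725791 + (1-p)*0.000000] = 20.287604; exercise = 6.060000; V(2,1) = max -> 20.287604
  V(2,2) = exp(-r*dt) * [p*0.000000 + (1-p)*0.000000] = 0.000000; exercise = 0.000000; V(2,2) = max -> 0.000000
  V(1,0) = exp(-r*dt) * [p*101.755233 + (1-p)*20.287604] = 56.553308; exercise = 44.725791; V(1,0) = max -> 56.553308
  V(1,1) = exp(-r*dt) * [p*20.287604 + (1-p)*0.000000] = 9.202451; exercise = 0.000000; V(1,1) = max -> 9.202451
  V(0,0) = exp(-r*dt) * [p*56.553308 + (1-p)*9.202451] = 30.368714; exercise = 6.060000; V(0,0) = max -> 30.368714


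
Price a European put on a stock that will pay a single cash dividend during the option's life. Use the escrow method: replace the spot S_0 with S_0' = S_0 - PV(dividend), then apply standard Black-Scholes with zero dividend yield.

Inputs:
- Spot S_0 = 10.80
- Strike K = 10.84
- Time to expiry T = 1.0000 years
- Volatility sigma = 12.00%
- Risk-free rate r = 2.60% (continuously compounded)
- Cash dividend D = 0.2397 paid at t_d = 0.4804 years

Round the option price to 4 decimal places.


Answer: Price = 0.5046

Derivation:
PV(D) = D * exp(-r * t_d) = 0.2397 * 0.98758728 = 0.23672467
S_0' = S_0 - PV(D) = 10.8000 - 0.23672467 = 10.56327533
d1 = (ln(S_0'/K) + (r + sigma^2/2)*T) / (sigma*sqrt(T)) = 0.06116998
d2 = d1 - sigma*sqrt(T) = -0.05883002
exp(-rT) = 0.97433509
N(-d1) = 0.47561192; N(-d2) = 0.52345625
P = K * exp(-rT) * N(-d2) - S_0' * N(-d1) = 10.8400 * 0.97433509 * 0.52345625 - 10.56327533 * 0.47561192 = 0.5046


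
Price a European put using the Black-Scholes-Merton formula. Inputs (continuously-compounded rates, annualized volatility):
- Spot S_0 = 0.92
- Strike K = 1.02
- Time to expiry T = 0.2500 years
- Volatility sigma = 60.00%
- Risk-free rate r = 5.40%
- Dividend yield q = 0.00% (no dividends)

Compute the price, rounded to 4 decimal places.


Answer: Price = 0.1631

Derivation:
d1 = (ln(S/K) + (r - q + 0.5*sigma^2) * T) / (sigma * sqrt(T)) = -0.14894745
d2 = d1 - sigma * sqrt(T) = -0.44894745
exp(-rT) = 0.98659072; exp(-qT) = 1.00000000
P = K * exp(-rT) * N(-d2) - S_0 * exp(-qT) * N(-d1)
N(-d1) = 0.55920245; N(-d2) = 0.67326522
P = 1.0200 * 0.98659072 * 0.67326522 - 0.9200 * 1.00000000 * 0.55920245 = 0.1631


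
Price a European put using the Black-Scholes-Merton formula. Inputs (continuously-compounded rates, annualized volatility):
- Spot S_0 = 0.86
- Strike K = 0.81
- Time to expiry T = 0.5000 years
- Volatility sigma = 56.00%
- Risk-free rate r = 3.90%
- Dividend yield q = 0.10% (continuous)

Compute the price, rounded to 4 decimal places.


d1 = (ln(S/K) + (r - q + 0.5*sigma^2) * T) / (sigma * sqrt(T)) = 0.39723779
d2 = d1 - sigma * sqrt(T) = 0.00125800
exp(-rT) = 0.98068890; exp(-qT) = 0.99950012
P = K * exp(-rT) * N(-d2) - S_0 * exp(-qT) * N(-d1)
N(-d1) = 0.34559606; N(-d2) = 0.49949813
P = 0.8100 * 0.98068890 * 0.49949813 - 0.8600 * 0.99950012 * 0.34559606 = 0.0997

Answer: Price = 0.0997


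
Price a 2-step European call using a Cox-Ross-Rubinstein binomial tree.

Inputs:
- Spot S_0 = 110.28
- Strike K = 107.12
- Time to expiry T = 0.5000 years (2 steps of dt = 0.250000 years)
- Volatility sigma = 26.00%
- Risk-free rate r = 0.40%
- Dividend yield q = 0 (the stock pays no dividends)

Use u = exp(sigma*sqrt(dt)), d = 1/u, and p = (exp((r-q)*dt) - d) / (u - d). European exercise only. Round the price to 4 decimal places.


dt = T/N = 0.250000
u = exp(sigma*sqrt(dt)) = 1.138828; d = 1/u = 0.878095
p = (exp((r-q)*dt) - d) / (u - d) = 0.471383
Discount per step: exp(-r*dt) = 0.999000
Stock lattice S(k, i) with i counting down-moves:
  k=0: S(0,0) = 110.2800
  k=1: S(1,0) = 125.5900; S(1,1) = 96.8364
  k=2: S(2,0) = 143.0254; S(2,1) = 110.2800; S(2,2) = 85.0316
Terminal payoffs V(N, i) = max(S_T - K, 0):
  V(2,0) = 35.905450; V(2,1) = 3.160000; V(2,2) = 0.000000
Backward induction: V(k, i) = exp(-r*dt) * [p * V(k+1, i) + (1-p) * V(k+1, i+1)].
  V(1,0) = exp(-r*dt) * [p*35.905450 + (1-p)*3.160000] = 18.577061
  V(1,1) = exp(-r*dt) * [p*3.160000 + (1-p)*0.000000] = 1.488081
  V(0,0) = exp(-r*dt) * [p*18.577061 + (1-p)*1.488081] = 9.533996

Answer: Price = V(0,0) = 9.5340


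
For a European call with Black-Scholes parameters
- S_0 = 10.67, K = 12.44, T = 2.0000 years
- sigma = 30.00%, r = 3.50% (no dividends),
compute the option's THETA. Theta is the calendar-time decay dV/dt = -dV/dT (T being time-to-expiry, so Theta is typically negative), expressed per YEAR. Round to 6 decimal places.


d1 = 0.0153653785; d2 = -0.4088986902
phi(d1) = 0.3988951891; exp(-qT) = 1.0000000000; exp(-rT) = 0.9323938199
Theta = -S*exp(-qT)*phi(d1)*sigma/(2*sqrt(T)) - r*K*exp(-rT)*N(d2) + q*S*exp(-qT)*N(d1)
N(d1) = 0.5061296579; N(d2) = 0.3413070051; sqrt(T) = 1.4142135624
Term 1 = -10.6700 * 1.0000000000 * 0.3988951891 * 0.3000 / (2 * 1.4142135624) = -0.4514394199
Term 2 = -0.0350 * 12.4400 * 0.9323938199 * 0.3413070051 = -0.1385584489
Term 3 = 0 (no dividend yield, q = 0)
Theta = -0.4514394199 + (-0.1385584489) + (0.0000000000) = -0.589998

Answer: Theta = -0.589998


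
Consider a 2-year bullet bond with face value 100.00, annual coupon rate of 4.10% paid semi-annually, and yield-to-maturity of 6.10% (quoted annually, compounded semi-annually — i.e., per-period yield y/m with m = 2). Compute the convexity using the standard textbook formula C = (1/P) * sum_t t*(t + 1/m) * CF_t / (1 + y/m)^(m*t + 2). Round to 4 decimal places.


Coupon per period c = face * coupon_rate / m = 2.050000
Periods per year m = 2; per-period yield y/m = 0.030500
Number of cashflows N = 4
Cashflows (t years, CF_t, discount factor 1/(1+y/m)^(m*t), PV):
  t = 0.5000: CF_t = 2.050000, DF = 0.970403, PV = 1.989326
  t = 1.0000: CF_t = 2.050000, DF = 0.941681, PV = 1.930447
  t = 1.5000: CF_t = 2.050000, DF = 0.913810, PV = 1.873311
  t = 2.0000: CF_t = 102.050000, DF = 0.886764, PV = 90.494258
Price P = sum_t PV_t = 96.287342
Convexity numerator sum_t t*(t + 1/m) * CF_t / (1+y/m)^(m*t + 2):
  t = 0.5000: term = 0.936655
  t = 1.0000: term = 2.726799
  t = 1.5000: term = 5.292186
  t = 2.0000: term = 426.083814
Convexity = (1/P) * sum = 435.039455 / 96.287342 = 4.518138

Answer: Convexity = 4.5181


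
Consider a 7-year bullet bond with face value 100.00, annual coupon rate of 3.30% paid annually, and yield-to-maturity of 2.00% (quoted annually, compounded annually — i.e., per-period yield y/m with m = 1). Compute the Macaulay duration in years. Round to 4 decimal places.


Answer: Macaulay duration = 6.3934 years

Derivation:
Coupon per period c = face * coupon_rate / m = 3.300000
Periods per year m = 1; per-period yield y/m = 0.020000
Number of cashflows N = 7
Cashflows (t years, CF_t, discount factor 1/(1+y/m)^(m*t), PV):
  t = 1.0000: CF_t = 3.300000, DF = 0.980392, PV = 3.235294
  t = 2.0000: CF_t = 3.300000, DF = 0.961169, PV = 3.171857
  t = 3.0000: CF_t = 3.300000, DF = 0.942322, PV = 3.109664
  t = 4.0000: CF_t = 3.300000, DF = 0.923845, PV = 3.048690
  t = 5.0000: CF_t = 3.300000, DF = 0.905731, PV = 2.988912
  t = 6.0000: CF_t = 3.300000, DF = 0.887971, PV = 2.930306
  t = 7.0000: CF_t = 103.300000, DF = 0.870560, PV = 89.928866
Price P = sum_t PV_t = 108.413588
Macaulay numerator sum_t t * PV_t:
  t * PV_t at t = 1.0000: 3.235294
  t * PV_t at t = 2.0000: 6.343714
  t * PV_t at t = 3.0000: 9.328991
  t * PV_t at t = 4.0000: 12.194760
  t * PV_t at t = 5.0000: 14.944558
  t * PV_t at t = 6.0000: 17.581833
  t * PV_t at t = 7.0000: 629.502065
Macaulay duration D = (sum_t t * PV_t) / P = 693.131216 / 108.413588 = 6.393398


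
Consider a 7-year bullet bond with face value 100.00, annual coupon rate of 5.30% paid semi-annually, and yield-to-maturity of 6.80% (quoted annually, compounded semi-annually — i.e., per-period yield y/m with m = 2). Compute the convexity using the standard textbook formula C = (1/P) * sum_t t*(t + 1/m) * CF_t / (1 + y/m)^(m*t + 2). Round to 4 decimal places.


Answer: Convexity = 38.8175

Derivation:
Coupon per period c = face * coupon_rate / m = 2.650000
Periods per year m = 2; per-period yield y/m = 0.034000
Number of cashflows N = 14
Cashflows (t years, CF_t, discount factor 1/(1+y/m)^(m*t), PV):
  t = 0.5000: CF_t = 2.650000, DF = 0.967118, PV = 2.562863
  t = 1.0000: CF_t = 2.650000, DF = 0.935317, PV = 2.478591
  t = 1.5000: CF_t = 2.650000, DF = 0.904562, PV = 2.397090
  t = 2.0000: CF_t = 2.650000, DF = 0.874818, PV = 2.318268
  t = 2.5000: CF_t = 2.650000, DF = 0.846052, PV = 2.242039
  t = 3.0000: CF_t = 2.650000, DF = 0.818233, PV = 2.168316
  t = 3.5000: CF_t = 2.650000, DF = 0.791327, PV = 2.097018
  t = 4.0000: CF_t = 2.650000, DF = 0.765307, PV = 2.028064
  t = 4.5000: CF_t = 2.650000, DF = 0.740142, PV = 1.961377
  t = 5.0000: CF_t = 2.650000, DF = 0.715805, PV = 1.896883
  t = 5.5000: CF_t = 2.650000, DF = 0.692268, PV = 1.834509
  t = 6.0000: CF_t = 2.650000, DF = 0.669505, PV = 1.774187
  t = 6.5000: CF_t = 2.650000, DF = 0.647490, PV = 1.715848
  t = 7.0000: CF_t = 102.650000, DF = 0.626199, PV = 64.279340
Price P = sum_t PV_t = 91.754392
Convexity numerator sum_t t*(t + 1/m) * CF_t / (1+y/m)^(m*t + 2):
  t = 0.5000: term = 1.198545
  t = 1.0000: term = 3.477403
  t = 1.5000: term = 6.726117
  t = 2.0000: term = 10.841582
  t = 2.5000: term = 15.727633
  t = 3.0000: term = 21.294667
  t = 3.5000: term = 27.459275
  t = 4.0000: term = 34.143889
  t = 4.5000: term = 41.276462
  t = 5.0000: term = 48.790144
  t = 5.5000: term = 56.622991
  t = 6.0000: term = 64.717680
  t = 6.5000: term = 73.021238
  t = 7.0000: term = 3156.382574
Convexity = (1/P) * sum = 3561.680200 / 91.754392 = 38.817544


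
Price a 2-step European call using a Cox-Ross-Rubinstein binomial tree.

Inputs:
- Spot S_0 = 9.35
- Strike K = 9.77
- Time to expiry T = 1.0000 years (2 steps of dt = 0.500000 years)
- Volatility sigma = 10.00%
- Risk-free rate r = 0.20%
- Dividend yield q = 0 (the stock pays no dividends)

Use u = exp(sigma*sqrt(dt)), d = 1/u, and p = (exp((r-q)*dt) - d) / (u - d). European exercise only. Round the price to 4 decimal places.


dt = T/N = 0.500000
u = exp(sigma*sqrt(dt)) = 1.073271; d = 1/u = 0.931731
p = (exp((r-q)*dt) - d) / (u - d) = 0.489398
Discount per step: exp(-r*dt) = 0.999000
Stock lattice S(k, i) with i counting down-moves:
  k=0: S(0,0) = 9.3500
  k=1: S(1,0) = 10.0351; S(1,1) = 8.7117
  k=2: S(2,0) = 10.7704; S(2,1) = 9.3500; S(2,2) = 8.1170
Terminal payoffs V(N, i) = max(S_T - K, 0):
  V(2,0) = 1.000358; V(2,1) = 0.000000; V(2,2) = 0.000000
Backward induction: V(k, i) = exp(-r*dt) * [p * V(k+1, i) + (1-p) * V(k+1, i+1)].
  V(1,0) = exp(-r*dt) * [p*1.000358 + (1-p)*0.000000] = 0.489084
  V(1,1) = exp(-r*dt) * [p*0.000000 + (1-p)*0.000000] = 0.000000
  V(0,0) = exp(-r*dt) * [p*0.489084 + (1-p)*0.000000] = 0.239118

Answer: Price = V(0,0) = 0.2391
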